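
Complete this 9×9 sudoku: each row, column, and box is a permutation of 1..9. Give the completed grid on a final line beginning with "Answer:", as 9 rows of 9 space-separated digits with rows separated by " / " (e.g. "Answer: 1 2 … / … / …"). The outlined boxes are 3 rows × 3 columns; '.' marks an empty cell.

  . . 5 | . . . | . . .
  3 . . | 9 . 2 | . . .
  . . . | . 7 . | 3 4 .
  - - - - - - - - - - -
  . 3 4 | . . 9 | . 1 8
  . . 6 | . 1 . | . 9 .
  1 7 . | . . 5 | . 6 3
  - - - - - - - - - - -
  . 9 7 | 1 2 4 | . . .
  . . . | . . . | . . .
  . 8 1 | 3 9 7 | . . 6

Step 1. [r7c9∈{5}] nothing but 5 survives at r7c9, so r7c9=5.
Step 2. [r1c1∈{2,4,6,7,8,9}] col 1 places 7 nowhere but r1c1 ⇒ r1c1=7.
Step 3. [r9c8∈{2}] nothing but 2 survives at r9c8. So r9c8=2.
Step 4. [r1c8∈{8}] r1c8's peers cover all but 8, so r1c8=8.
Step 5. [r9c7∈{4}] only 4 remains possible at r9c7. So r9c7=4.
Step 6. [r6c7∈{2}] r6c7's peers cover all but 2 ⇒ r6c7=2.
Step 7. [r3c1∈{2,6,8,9}] 9 has one home in col 1: r3c1, so r3c1=9.
Step 8. [r5c1∈{2,5,8}] in col 1, 8 fits only at r5c1, so r5c1=8.
Step 9. [r3c4∈{5,6,8}] 5 has one home in row 3: r3c4 ⇒ r3c4=5.
Step 10. [r8c5∈{5,6,8}] col 5 places 5 nowhere but r8c5, so r8c5=5.
Step 11. [r4c5∈{6}] r4c5 is down to just 6. So r4c5=6.
Step 12. [r5c2∈{2,5}] col 2 places 5 nowhere but r5c2, so r5c2=5.
Step 13. [r5c7∈{7}] r5c7's peers cover all but 7 ⇒ r5c7=7.
Step 14. [r8c1∈{2,4,6}] col 1 places 4 nowhere but r8c1. So r8c1=4.
Step 15. [r8c3∈{2,3}] r8c3 is the only open cell in col 3 admitting 3, so r8c3=3.
Step 16. [r3c3∈{2,8}] col 3 places 2 nowhere but r3c3, so r3c3=2.
Step 17. [r3c9∈{1}] r3c9 is down to just 1, so r3c9=1.
Step 18. [r3c2∈{6}] nothing but 6 survives at r3c2, so r3c2=6.
Step 19. [r1c6∈{1,3,6}] 1 has one home in col 6: r1c6, so r1c6=1.
Step 20. [r1c4∈{4,6}] box 2 places 6 nowhere but r1c4. So r1c4=6.
Step 21. [r8c4∈{8}] r8c4's peers cover all but 8 ⇒ r8c4=8.
Step 22. [r6c4∈{4}] r6c4 has the single candidate 4, so r6c4=4.
Step 23. [r2c9∈{7}] r2c9 is down to just 7 ⇒ r2c9=7.
Step 24. [r1c2∈{4}] only 4 remains possible at r1c2 ⇒ r1c2=4.
Step 25. [r1c7∈{9}] nothing but 9 survives at r1c7 ⇒ r1c7=9.
Step 26. [r4c7∈{5}] nothing but 5 survives at r4c7 ⇒ r4c7=5.
Step 27. [r4c1∈{2}] r4c1's peers cover all but 2 ⇒ r4c1=2.
Step 28. [r2c5∈{4,8}] 4 has one home in row 2: r2c5. So r2c5=4.
Step 29. [r8c8∈{7}] r8c8 is down to just 7, so r8c8=7.
Step 30. [r8c6∈{6}] nothing but 6 survives at r8c6, so r8c6=6.
Step 31. [r2c8∈{5}] nothing but 5 survives at r2c8, so r2c8=5.
Step 32. [r3c6∈{8}] nothing but 8 survives at r3c6, so r3c6=8.
Step 33. [r8c7∈{1}] r8c7 is down to just 1, so r8c7=1.
Step 34. [r9c1∈{5}] r9c1's peers cover all but 5 ⇒ r9c1=5.
Step 35. [r2c7∈{6}] only 6 remains possible at r2c7, so r2c7=6.
Step 36. [r4c4∈{7}] only 7 remains possible at r4c4, so r4c4=7.
Step 37. [r1c5∈{3}] r1c5's peers cover all but 3. So r1c5=3.
Step 38. [r5c4∈{2}] nothing but 2 survives at r5c4. So r5c4=2.
Step 39. [r8c2∈{2}] r8c2 is down to just 2, so r8c2=2.
Step 40. [r1c9∈{2}] r1c9 is down to just 2, so r1c9=2.
Step 41. [r7c8∈{3}] r7c8 is down to just 3. So r7c8=3.
Step 42. [r8c9∈{9}] nothing but 9 survives at r8c9. So r8c9=9.
Step 43. [r2c3∈{8}] only 8 remains possible at r2c3. So r2c3=8.
Step 44. [r7c7∈{8}] r7c7 has the single candidate 8. So r7c7=8.
Step 45. [r6c3∈{9}] only 9 remains possible at r6c3. So r6c3=9.
Step 46. [r7c1∈{6}] r7c1 is down to just 6. So r7c1=6.
Step 47. [r2c2∈{1}] nothing but 1 survives at r2c2 ⇒ r2c2=1.
Step 48. [r5c9∈{4}] r5c9 has the single candidate 4, so r5c9=4.
Step 49. [r5c6∈{3}] r5c6 is down to just 3 ⇒ r5c6=3.
Step 50. [r6c5∈{8}] nothing but 8 survives at r6c5 ⇒ r6c5=8.

Answer: 7 4 5 6 3 1 9 8 2 / 3 1 8 9 4 2 6 5 7 / 9 6 2 5 7 8 3 4 1 / 2 3 4 7 6 9 5 1 8 / 8 5 6 2 1 3 7 9 4 / 1 7 9 4 8 5 2 6 3 / 6 9 7 1 2 4 8 3 5 / 4 2 3 8 5 6 1 7 9 / 5 8 1 3 9 7 4 2 6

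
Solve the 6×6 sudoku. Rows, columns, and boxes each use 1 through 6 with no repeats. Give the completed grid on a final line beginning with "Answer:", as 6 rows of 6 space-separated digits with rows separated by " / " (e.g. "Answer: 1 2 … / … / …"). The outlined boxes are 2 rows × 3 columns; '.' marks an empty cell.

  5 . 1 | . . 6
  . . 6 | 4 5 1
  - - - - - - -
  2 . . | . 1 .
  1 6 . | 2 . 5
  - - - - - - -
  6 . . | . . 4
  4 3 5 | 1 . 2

Step 1. [r3c6∈{3}] r3c6's peers cover all but 3. So r3c6=3.
Step 2. [r1c4∈{3}] only 3 remains possible at r1c4, so r1c4=3.
Step 3. [r2c2∈{2}] r2c2 is down to just 2. So r2c2=2.
Step 4. [r3c3∈{4}] only 4 remains possible at r3c3, so r3c3=4.
Step 5. [r5c5∈{3}] only 3 remains possible at r5c5, so r5c5=3.
Step 6. [r1c5∈{2}] r1c5 has the single candidate 2. So r1c5=2.
Step 7. [r1c2∈{4}] only 4 remains possible at r1c2. So r1c2=4.
Step 8. [r3c2∈{5}] nothing but 5 survives at r3c2 ⇒ r3c2=5.
Step 9. [r4c3∈{3}] nothing but 3 survives at r4c3 ⇒ r4c3=3.
Step 10. [r5c4∈{5}] r5c4's peers cover all but 5. So r5c4=5.
Step 11. [r6c5∈{6}] r6c5 is down to just 6 ⇒ r6c5=6.
Step 12. [r3c4∈{6}] only 6 remains possible at r3c4 ⇒ r3c4=6.
Step 13. [r2c1∈{3}] r2c1 is down to just 3. So r2c1=3.
Step 14. [r4c5∈{4}] r4c5's peers cover all but 4 ⇒ r4c5=4.
Step 15. [r5c2∈{1}] r5c2 has the single candidate 1. So r5c2=1.
Step 16. [r5c3∈{2}] r5c3's peers cover all but 2. So r5c3=2.

Answer: 5 4 1 3 2 6 / 3 2 6 4 5 1 / 2 5 4 6 1 3 / 1 6 3 2 4 5 / 6 1 2 5 3 4 / 4 3 5 1 6 2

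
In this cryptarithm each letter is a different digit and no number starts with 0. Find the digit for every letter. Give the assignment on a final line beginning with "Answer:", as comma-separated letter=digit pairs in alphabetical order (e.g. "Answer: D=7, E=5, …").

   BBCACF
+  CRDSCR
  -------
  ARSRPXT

Step 1. [col 1: F + R ≡ T (mod 10)] no forcing yet in column 1 (carry-in 0); T=3 is free and consistent — try it, so T=3.
Step 2. [col 1: F + R ≡ T (mod 10)] column 1 (F + R ≡ T (mod 10), carry-in 0) doesn't pin R yet; pick R=4 and continue. So R=4.
Step 3. [col 1: F + R ≡ T (mod 10)] column 1: given R=4, T=3, carry-in 0, and digits 3,4 already taken and all letters distinct, F+R≡T (mod 10) forces F=9, so F=9.
Step 4. [A] adding two 6-digit numbers gives at most 6+1 digits, and here it does — A is that final carry and must be 1. So A=1.
Step 5. [col 2: C + C ≡ X (mod 10)] C=8 is one option consistent with column 2 (C + C ≡ X (mod 10), carry-in 1) — take it. So C=8.
Step 6. [col 2: C + C ≡ X (mod 10)] column 2: given C=8, carry-in 1, and digits 1,3,4,8,9 already taken and all letters distinct, C+C≡X (mod 10) forces X=7, so X=7.
Step 7. [col 3: A + S ≡ P (mod 10)] in column 3 we have A+S≡P with carry-in 1; given A=1 and digits 1,3,4,7,8,9 already taken and all letters distinct, that pins P to 2, so P=2.
Step 8. [col 3: A + S ≡ P (mod 10)] in column 3 we have A+S≡P with carry-in 1; given A=1, P=2 and digits 1,2,3,4,7,8,9 already taken and all letters distinct, that pins S to 0, so S=0.
Step 9. [col 4: C + D ≡ R (mod 10)] from column 4 (C=8, R=4, carry-in 0, digits 0,1,2,3,4,7,8,9 already taken and all letters distinct): D must equal 6 ⇒ D=6.
Step 10. [col 5: B + R ≡ S (mod 10)] from column 5 (R=4, S=0, carry-in 1, digits 0,1,2,3,4,6,7,8,9 already taken and all letters distinct): B must equal 5, so B=5.

Answer: A=1, B=5, C=8, D=6, F=9, P=2, R=4, S=0, T=3, X=7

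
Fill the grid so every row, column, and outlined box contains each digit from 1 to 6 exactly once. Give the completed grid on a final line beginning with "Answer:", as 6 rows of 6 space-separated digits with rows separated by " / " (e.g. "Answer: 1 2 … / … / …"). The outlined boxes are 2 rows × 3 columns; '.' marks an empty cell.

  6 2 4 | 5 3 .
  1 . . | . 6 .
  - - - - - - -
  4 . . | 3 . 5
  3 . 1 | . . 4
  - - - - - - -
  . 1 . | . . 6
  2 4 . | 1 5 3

Step 1. [r4c5∈{2}] only 2 remains possible at r4c5 ⇒ r4c5=2.
Step 2. [r3c2∈{6}] r3c2 is down to just 6, so r3c2=6.
Step 3. [r2c2∈{3,5}] 3 has one home in col 2: r2c2, so r2c2=3.
Step 4. [r2c4∈{2,4}] 4 has one home in row 2: r2c4 ⇒ r2c4=4.
Step 5. [r5c1∈{5}] r5c1's peers cover all but 5 ⇒ r5c1=5.
Step 6. [r2c3∈{5}] only 5 remains possible at r2c3, so r2c3=5.
Step 7. [r3c5∈{1}] r3c5 is down to just 1, so r3c5=1.
Step 8. [r1c6∈{1}] nothing but 1 survives at r1c6, so r1c6=1.
Step 9. [r5c5∈{4}] only 4 remains possible at r5c5 ⇒ r5c5=4.
Step 10. [r3c3∈{2}] r3c3's peers cover all but 2, so r3c3=2.
Step 11. [r5c3∈{3}] r5c3's peers cover all but 3, so r5c3=3.
Step 12. [r4c2∈{5}] r4c2's peers cover all but 5, so r4c2=5.
Step 13. [r4c4∈{6}] r4c4 is down to just 6 ⇒ r4c4=6.
Step 14. [r2c6∈{2}] r2c6 has the single candidate 2, so r2c6=2.
Step 15. [r6c3∈{6}] nothing but 6 survives at r6c3. So r6c3=6.
Step 16. [r5c4∈{2}] r5c4 has the single candidate 2 ⇒ r5c4=2.

Answer: 6 2 4 5 3 1 / 1 3 5 4 6 2 / 4 6 2 3 1 5 / 3 5 1 6 2 4 / 5 1 3 2 4 6 / 2 4 6 1 5 3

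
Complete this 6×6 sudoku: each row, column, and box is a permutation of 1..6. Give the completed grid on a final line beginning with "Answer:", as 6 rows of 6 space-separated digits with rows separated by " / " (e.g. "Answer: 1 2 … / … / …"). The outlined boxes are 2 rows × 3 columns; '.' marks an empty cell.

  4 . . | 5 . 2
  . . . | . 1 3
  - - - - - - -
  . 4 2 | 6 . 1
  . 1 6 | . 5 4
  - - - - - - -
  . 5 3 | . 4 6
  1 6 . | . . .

Step 1. [r4c4∈{2,3}] in row 4, 2 fits only at r4c4, so r4c4=2.
Step 2. [r3c1∈{3,5}] across row 3, 5 lands solely at r3c1 ⇒ r3c1=5.
Step 3. [r6c4∈{3}] r6c4 has the single candidate 3. So r6c4=3.
Step 4. [r2c1∈{2,6}] r2c1 is the only open cell in row 2 admitting 6 ⇒ r2c1=6.
Step 5. [r1c5∈{6}] nothing but 6 survives at r1c5 ⇒ r1c5=6.
Step 6. [r4c1∈{3}] only 3 remains possible at r4c1, so r4c1=3.
Step 7. [r6c6∈{5}] r6c6 is down to just 5. So r6c6=5.
Step 8. [r5c4∈{1}] nothing but 1 survives at r5c4 ⇒ r5c4=1.
Step 9. [r2c4∈{4}] only 4 remains possible at r2c4. So r2c4=4.
Step 10. [r6c5∈{2}] r6c5 is down to just 2. So r6c5=2.
Step 11. [r3c5∈{3}] r3c5's peers cover all but 3 ⇒ r3c5=3.
Step 12. [r2c3∈{5}] r2c3 is down to just 5 ⇒ r2c3=5.
Step 13. [r1c2∈{3}] r1c2 is down to just 3. So r1c2=3.
Step 14. [r6c3∈{4}] r6c3 is down to just 4. So r6c3=4.
Step 15. [r2c2∈{2}] r2c2 has the single candidate 2. So r2c2=2.
Step 16. [r1c3∈{1}] r1c3's peers cover all but 1, so r1c3=1.
Step 17. [r5c1∈{2}] r5c1's peers cover all but 2. So r5c1=2.

Answer: 4 3 1 5 6 2 / 6 2 5 4 1 3 / 5 4 2 6 3 1 / 3 1 6 2 5 4 / 2 5 3 1 4 6 / 1 6 4 3 2 5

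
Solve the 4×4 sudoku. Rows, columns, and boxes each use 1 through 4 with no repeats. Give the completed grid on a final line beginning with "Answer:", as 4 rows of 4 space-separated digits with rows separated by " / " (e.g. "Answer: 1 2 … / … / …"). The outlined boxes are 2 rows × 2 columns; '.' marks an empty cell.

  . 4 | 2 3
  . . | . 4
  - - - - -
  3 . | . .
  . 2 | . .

Step 1. [r3c2∈{1}] r3c2's peers cover all but 1, so r3c2=1.
Step 2. [r2c3∈{1}] r2c3's peers cover all but 1 ⇒ r2c3=1.
Step 3. [r3c3∈{4}] only 4 remains possible at r3c3. So r3c3=4.
Step 4. [r4c3∈{3}] r4c3 has the single candidate 3. So r4c3=3.
Step 5. [r4c4∈{1}] nothing but 1 survives at r4c4. So r4c4=1.
Step 6. [r2c2∈{3}] nothing but 3 survives at r2c2, so r2c2=3.
Step 7. [r2c1∈{2}] r2c1's peers cover all but 2 ⇒ r2c1=2.
Step 8. [r3c4∈{2}] nothing but 2 survives at r3c4. So r3c4=2.
Step 9. [r1c1∈{1}] nothing but 1 survives at r1c1. So r1c1=1.
Step 10. [r4c1∈{4}] r4c1 has the single candidate 4, so r4c1=4.

Answer: 1 4 2 3 / 2 3 1 4 / 3 1 4 2 / 4 2 3 1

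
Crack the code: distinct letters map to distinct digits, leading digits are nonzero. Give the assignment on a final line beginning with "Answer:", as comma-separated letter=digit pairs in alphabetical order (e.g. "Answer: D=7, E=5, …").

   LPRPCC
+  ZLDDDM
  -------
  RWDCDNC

Step 1. [col 1: C + M ≡ C (mod 10)] from column 1 (nothing yet, carry-in 0, all letters distinct, none taken yet): M must equal 0 ⇒ M=0.
Step 2. [R] the sum has 7 digits but both addends have 6; that extra leading digit R is the final carry, namely 1. So R=1.
Step 3. [col 1: C + M ≡ C (mod 10)] column 1 (C + M ≡ C (mod 10), carry-in 0) doesn't pin C yet; pick C=8 and continue ⇒ C=8.
Step 4. [col 2: C + D ≡ N (mod 10)] N=4 is one option consistent with column 2 (C + D ≡ N (mod 10), carry-in 0) — take it, so N=4.
Step 5. [col 2: C + D ≡ N (mod 10)] column 2 reads C+D+carry(0)=N with C=8, N=4; with digits 0,1,4,8 already taken and all letters distinct, the only value for D is 6. So D=6.
Step 6. [col 3: P + D ≡ D (mod 10)] column 3 reads P+D+carry(1)=D with D=6; with digits 0,1,4,6,8 already taken and all letters distinct, the only value for P is 9. So P=9.
Step 7. [col 5: P + L ≡ D (mod 10)] in column 5 we have P+L≡D with carry-in 0; given P=9, D=6 and digits 0,1,4,6,8,9 already taken and all letters distinct, that pins L to 7 ⇒ L=7.
Step 8. [col 6: L + Z ≡ W (mod 10)] column 6 reads L+Z+carry(1)=W with L=7; with digits 0,1,4,6,7,8,9 already taken and all letters distinct, the only value for W is 3, so W=3.
Step 9. [col 6: L + Z ≡ W (mod 10)] column 6 reads L+Z+carry(1)=W with L=7, W=3; with digits 0,1,3,4,6,7,8,9 already taken and all letters distinct, the only value for Z is 5 ⇒ Z=5.

Answer: C=8, D=6, L=7, M=0, N=4, P=9, R=1, W=3, Z=5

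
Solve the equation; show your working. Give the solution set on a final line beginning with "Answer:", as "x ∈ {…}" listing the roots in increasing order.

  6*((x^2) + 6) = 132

Step 1. [6*((x^2) + 6) = 132] 6·(inner) — divide through by 6, so div: (x^2) + 6 = 22.
Step 2. [(x^2) + 6 = 22] +6 is outermost — subtract 6 both sides. So sub: x^2 = 16.
Step 3. [x^2 = 16] √ both sides: 16 ≥ 0 gives two branches, so sqrt: x = 4 or -4.

Answer: x ∈ {-4, 4}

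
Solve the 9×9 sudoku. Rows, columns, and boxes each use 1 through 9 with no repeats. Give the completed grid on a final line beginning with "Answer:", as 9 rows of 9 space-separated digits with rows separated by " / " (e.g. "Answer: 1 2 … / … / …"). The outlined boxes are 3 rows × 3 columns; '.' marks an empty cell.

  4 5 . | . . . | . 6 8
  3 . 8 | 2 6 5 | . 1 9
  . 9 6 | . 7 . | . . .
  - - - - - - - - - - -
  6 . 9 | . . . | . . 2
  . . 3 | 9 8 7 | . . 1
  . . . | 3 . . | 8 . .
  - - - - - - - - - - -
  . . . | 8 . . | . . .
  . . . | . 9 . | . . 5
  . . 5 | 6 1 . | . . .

Step 1. [r2c7∈{4,7}] 4 has one home in row 2: r2c7 ⇒ r2c7=4.
Step 2. [r1c7∈{2,3,7}] across box 3, 7 lands solely at r1c7 ⇒ r1c7=7.
Step 3. [r4c4∈{1,4,5}] across col 4, 5 lands solely at r4c4, so r4c4=5.
Step 4. [r4c5∈{4}] only 4 remains possible at r4c5 ⇒ r4c5=4.
Step 5. [r3c9∈{3}] r3c9 is down to just 3. So r3c9=3.
Step 6. [r8c4∈{4,7}] col 4 places 7 nowhere but r8c4 ⇒ r8c4=7.
Step 7. [r1c3∈{1,2}] row 1 places 2 nowhere but r1c3, so r1c3=2.
Step 8. [r3c1∈{1}] nothing but 1 survives at r3c1 ⇒ r3c1=1.
Step 9. [r6c8∈{4,5,7,9}] row 6 places 9 nowhere but r6c8 ⇒ r6c8=9.
Step 10. [r6c5∈{2}] nothing but 2 survives at r6c5, so r6c5=2.
Step 11. [r4c7∈{3}] only 3 remains possible at r4c7, so r4c7=3.
Step 12. [r4c2∈{1,7,8}] 8 has one home in row 4: r4c2 ⇒ r4c2=8.
Step 13. [r5c7∈{5,6}] in row 5, 6 fits only at r5c7 ⇒ r5c7=6.
Step 14. [r8c2∈{1,2,3,4,6}] row 8 places 6 nowhere but r8c2. So r8c2=6.
Step 15. [r4c8∈{7}] nothing but 7 survives at r4c8 ⇒ r4c8=7.
Step 16. [r6c9∈{4}] r6c9 is down to just 4, so r6c9=4.
Step 17. [r5c2∈{2,4}] across row 5, 4 lands solely at r5c2, so r5c2=4.
Step 18. [r5c1∈{2,5}] row 5 places 2 nowhere but r5c1 ⇒ r5c1=2.
Step 19. [r9c9∈{7}] only 7 remains possible at r9c9, so r9c9=7.
Step 20. [r1c5∈{3}] r1c5's peers cover all but 3 ⇒ r1c5=3.
Step 21. [r4c6∈{1}] r4c6 has the single candidate 1 ⇒ r4c6=1.
Step 22. [r3c7∈{2,5}] 5 has one home in col 7: r3c7, so r3c7=5.
Step 23. [r3c8∈{2}] r3c8's peers cover all but 2. So r3c8=2.
Step 24. [r8c1∈{8}] r8c1 is down to just 8 ⇒ r8c1=8.
Step 25. [r9c8∈{3,4,8}] row 9 places 8 nowhere but r9c8, so r9c8=8.
Step 26. [r9c6∈{2,3,4}] across row 9, 4 lands solely at r9c6. So r9c6=4.
Step 27. [r9c1∈{9}] nothing but 9 survives at r9c1, so r9c1=9.
Step 28. [r7c1∈{7}] r7c1's peers cover all but 7 ⇒ r7c1=7.
Step 29. [r9c7∈{2}] nothing but 2 survives at r9c7. So r9c7=2.
Step 30. [r7c2∈{1,2,3}] in col 2, 2 fits only at r7c2. So r7c2=2.
Step 31. [r6c3∈{1,7}] in col 3, 7 fits only at r6c3, so r6c3=7.
Step 32. [r8c7∈{1}] r8c7 is down to just 1 ⇒ r8c7=1.
Step 33. [r7c6∈{3}] r7c6 is down to just 3. So r7c6=3.
Step 34. [r7c8∈{4}] only 4 remains possible at r7c8 ⇒ r7c8=4.
Step 35. [r3c4∈{4}] r3c4 is down to just 4, so r3c4=4.
Step 36. [r8c8∈{3}] nothing but 3 survives at r8c8. So r8c8=3.
Step 37. [r7c5∈{5}] r7c5 has the single candidate 5 ⇒ r7c5=5.
Step 38. [r6c1∈{5}] nothing but 5 survives at r6c1, so r6c1=5.
Step 39. [r6c2∈{1}] only 1 remains possible at r6c2, so r6c2=1.
Step 40. [r1c6∈{9}] only 9 remains possible at r1c6, so r1c6=9.
Step 41. [r9c2∈{3}] only 3 remains possible at r9c2, so r9c2=3.
Step 42. [r7c9∈{6}] r7c9 is down to just 6, so r7c9=6.
Step 43. [r8c6∈{2}] r8c6 has the single candidate 2 ⇒ r8c6=2.
Step 44. [r2c2∈{7}] r2c2's peers cover all but 7 ⇒ r2c2=7.
Step 45. [r7c7∈{9}] nothing but 9 survives at r7c7 ⇒ r7c7=9.
Step 46. [r6c6∈{6}] r6c6 has the single candidate 6, so r6c6=6.
Step 47. [r1c4∈{1}] only 1 remains possible at r1c4, so r1c4=1.
Step 48. [r3c6∈{8}] only 8 remains possible at r3c6. So r3c6=8.
Step 49. [r8c3∈{4}] r8c3 is down to just 4 ⇒ r8c3=4.
Step 50. [r7c3∈{1}] r7c3 is down to just 1 ⇒ r7c3=1.
Step 51. [r5c8∈{5}] r5c8's peers cover all but 5 ⇒ r5c8=5.

Answer: 4 5 2 1 3 9 7 6 8 / 3 7 8 2 6 5 4 1 9 / 1 9 6 4 7 8 5 2 3 / 6 8 9 5 4 1 3 7 2 / 2 4 3 9 8 7 6 5 1 / 5 1 7 3 2 6 8 9 4 / 7 2 1 8 5 3 9 4 6 / 8 6 4 7 9 2 1 3 5 / 9 3 5 6 1 4 2 8 7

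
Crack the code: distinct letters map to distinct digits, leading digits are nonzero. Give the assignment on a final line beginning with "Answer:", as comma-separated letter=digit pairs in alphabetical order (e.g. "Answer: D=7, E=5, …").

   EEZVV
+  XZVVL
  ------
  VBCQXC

Step 1. [col 1: V + L ≡ C (mod 10)] C=5 is one option consistent with column 1 (V + L ≡ C (mod 10), carry-in 0) — take it, so C=5.
Step 2. [col 1: V + L ≡ C (mod 10)] V=1 is one option consistent with column 1 (V + L ≡ C (mod 10), carry-in 0) — take it ⇒ V=1.
Step 3. [col 1: V + L ≡ C (mod 10)] from column 1 (V=1, C=5, carry-in 0, digits 1,5 already taken and all letters distinct): L must equal 4 ⇒ L=4.
Step 4. [col 2: V + V ≡ X (mod 10)] column 2 reads V+V+carry(0)=X with V=1; with digits 1,4,5 already taken and all letters distinct, the only value for X is 2. So X=2.
Step 5. [col 3: Z + V ≡ Q (mod 10)] several values work for Z in column 3 (Z + V ≡ Q (mod 10), carry-in 0); try Z=8. So Z=8.
Step 6. [col 3: Z + V ≡ Q (mod 10)] from column 3 (Z=8, V=1, carry-in 0, digits 1,2,4,5,8 already taken and all letters distinct): Q must equal 9. So Q=9.
Step 7. [col 4: E + Z ≡ C (mod 10)] column 4: given Z=8, C=5, carry-in 0, and digits 1,2,4,5,8,9 already taken and all letters distinct, E+Z≡C (mod 10) forces E=7, so E=7.
Step 8. [col 5: E + X ≡ B (mod 10)] from column 5 (E=7, X=2, carry-in 1, digits 1,2,4,5,7,8,9 already taken and all letters distinct): B must equal 0. So B=0.

Answer: B=0, C=5, E=7, L=4, Q=9, V=1, X=2, Z=8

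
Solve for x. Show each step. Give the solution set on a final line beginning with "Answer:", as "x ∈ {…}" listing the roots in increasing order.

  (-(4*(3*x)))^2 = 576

Step 1. [(-(4*(3*x)))^2 = 576] √ both sides: 576 ≥ 0 gives two branches. So sqrt: -(4*(3*x)) = 24 or -24.
Step 2. [-(4*(3*x)) = 24 or -24] leading − — multiply by −1. So neg: 4*(3*x) = -24 or 24.
Step 3. [4*(3*x) = -24 or 24] 4 out front; divide by 4. So div: 3*x = -6 or 6.
Step 4. [3*x = -6 or 6] LHS = 3·(…); ÷3 both sides ⇒ div: x = -2 or 2.

Answer: x ∈ {-2, 2}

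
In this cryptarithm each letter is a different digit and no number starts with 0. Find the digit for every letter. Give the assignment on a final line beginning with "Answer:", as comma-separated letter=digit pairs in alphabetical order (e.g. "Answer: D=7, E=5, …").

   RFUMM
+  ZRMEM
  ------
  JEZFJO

Step 1. [col 1: M + M ≡ O (mod 10)] M=6 is one option consistent with column 1 (M + M ≡ O (mod 10), carry-in 0) — take it. So M=6.
Step 2. [col 1: M + M ≡ O (mod 10)] column 1: given M=6, carry-in 0, and digits 6 already taken and all letters distinct, M+M≡O (mod 10) forces O=2, so O=2.
Step 3. [col 2: M + E ≡ J (mod 10)] several values work for E in column 2 (M + E ≡ J (mod 10), carry-in 1); try E=4 ⇒ E=4.
Step 4. [col 2: M + E ≡ J (mod 10)] column 2: given M=6, E=4, carry-in 1, and digits 2,4,6 already taken and all letters distinct, M+E≡J (mod 10) forces J=1 ⇒ J=1.
Step 5. [col 3: U + M ≡ F (mod 10)] F=7 is one option consistent with column 3 (U + M ≡ F (mod 10), carry-in 1) — take it ⇒ F=7.
Step 6. [col 3: U + M ≡ F (mod 10)] from column 3 (M=6, F=7, carry-in 1, digits 1,2,4,6,7 already taken and all letters distinct): U must equal 0 ⇒ U=0.
Step 7. [col 4: F + R ≡ Z (mod 10)] in column 4 we have F+R≡Z with carry-in 0; given F=7 and digits 0,1,2,4,6,7 already taken and all letters distinct, that pins R to 8. So R=8.
Step 8. [col 4: F + R ≡ Z (mod 10)] column 4: given F=7, R=8, carry-in 0, and digits 0,1,2,4,6,7,8 already taken and all letters distinct, F+R≡Z (mod 10) forces Z=5. So Z=5.

Answer: E=4, F=7, J=1, M=6, O=2, R=8, U=0, Z=5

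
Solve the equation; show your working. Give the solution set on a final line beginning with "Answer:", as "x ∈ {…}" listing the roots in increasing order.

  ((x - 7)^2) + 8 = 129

Step 1. [((x - 7)^2) + 8 = 129] 8 comes off first (subtract 8), so sub: (x - 7)^2 = 121.
Step 2. [(x - 7)^2 = 121] 121 ≥ 0, LHS is (·)² — take ±√, so sqrt: x - 7 = 11 or -11.
Step 3. [x - 7 = 11 or -11] the outer -7 inverts by adding 7 ⇒ sub: x = 18 or -4.

Answer: x ∈ {-4, 18}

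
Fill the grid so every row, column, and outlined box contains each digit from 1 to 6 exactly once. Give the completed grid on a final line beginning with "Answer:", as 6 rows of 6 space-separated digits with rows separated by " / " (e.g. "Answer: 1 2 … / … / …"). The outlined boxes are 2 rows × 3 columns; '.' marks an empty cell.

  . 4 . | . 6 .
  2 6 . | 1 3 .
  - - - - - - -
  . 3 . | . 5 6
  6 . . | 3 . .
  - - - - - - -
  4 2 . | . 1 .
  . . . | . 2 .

Step 1. [r2c3∈{5}] r2c3 is down to just 5 ⇒ r2c3=5.
Step 2. [r3c1∈{1}] nothing but 1 survives at r3c1. So r3c1=1.
Step 3. [r6c1∈{3,5}] col 1 places 5 nowhere but r6c1 ⇒ r6c1=5.
Step 4. [r4c5∈{4}] nothing but 4 survives at r4c5. So r4c5=4.
Step 5. [r3c4∈{2}] only 2 remains possible at r3c4, so r3c4=2.
Step 6. [r6c4∈{4,6}] r6c4 is the only open cell in col 4 admitting 4 ⇒ r6c4=4.
Step 7. [r6c3∈{1,3,6}] row 6 places 6 nowhere but r6c3 ⇒ r6c3=6.
Step 8. [r5c3∈{3}] r5c3's peers cover all but 3, so r5c3=3.
Step 9. [r5c6∈{5}] only 5 remains possible at r5c6 ⇒ r5c6=5.
Step 10. [r2c6∈{4}] r2c6 has the single candidate 4, so r2c6=4.
Step 11. [r5c4∈{6}] nothing but 6 survives at r5c4 ⇒ r5c4=6.
Step 12. [r4c2∈{5}] nothing but 5 survives at r4c2 ⇒ r4c2=5.
Step 13. [r1c4∈{5}] r1c4 is down to just 5 ⇒ r1c4=5.
Step 14. [r6c6∈{3}] r6c6's peers cover all but 3 ⇒ r6c6=3.
Step 15. [r6c2∈{1}] r6c2 is down to just 1. So r6c2=1.
Step 16. [r3c3∈{4}] nothing but 4 survives at r3c3. So r3c3=4.
Step 17. [r1c3∈{1}] r1c3 has the single candidate 1 ⇒ r1c3=1.
Step 18. [r4c3∈{2}] r4c3 is down to just 2. So r4c3=2.
Step 19. [r1c6∈{2}] r1c6's peers cover all but 2 ⇒ r1c6=2.
Step 20. [r4c6∈{1}] only 1 remains possible at r4c6, so r4c6=1.
Step 21. [r1c1∈{3}] nothing but 3 survives at r1c1 ⇒ r1c1=3.

Answer: 3 4 1 5 6 2 / 2 6 5 1 3 4 / 1 3 4 2 5 6 / 6 5 2 3 4 1 / 4 2 3 6 1 5 / 5 1 6 4 2 3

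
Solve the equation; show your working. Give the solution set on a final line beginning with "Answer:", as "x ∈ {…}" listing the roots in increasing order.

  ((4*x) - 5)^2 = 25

Step 1. [((4*x) - 5)^2 = 25] LHS squared, RHS 25 ≥ 0: apply √ (±). So sqrt: (4*x) - 5 = 5 or -5.
Step 2. [(4*x) - 5 = 5 or -5] -5 is outermost — add 5 both sides, so sub: 4*x = 10 or 0.
Step 3. [4*x = 10 or 0] LHS = 4·(…); ÷4 both sides ⇒ div: x = 5/2 or 0.

Answer: x ∈ {0, 5/2}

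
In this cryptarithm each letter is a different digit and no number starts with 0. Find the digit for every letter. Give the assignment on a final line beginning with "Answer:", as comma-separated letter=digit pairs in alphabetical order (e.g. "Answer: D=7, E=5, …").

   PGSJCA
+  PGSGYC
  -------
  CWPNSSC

Step 1. [col 1: A + C ≡ C (mod 10)] from column 1 (nothing yet, carry-in 0, all letters distinct, none taken yet): A must equal 0. So A=0.
Step 2. [col 1: A + C ≡ C (mod 10)] column 1 (A + C ≡ C (mod 10), carry-in 0) doesn't pin C yet; pick C=1 and continue, so C=1.
Step 3. [col 2: C + Y ≡ S (mod 10)] several values work for S in column 2 (C + Y ≡ S (mod 10), carry-in 0); try S=3 ⇒ S=3.
Step 4. [col 2: C + Y ≡ S (mod 10)] column 2: given C=1, S=3, carry-in 0, and digits 0,1,3 already taken and all letters distinct, C+Y≡S (mod 10) forces Y=2 ⇒ Y=2.
Step 5. [col 3: J + G ≡ S (mod 10)] several values work for J in column 3 (J + G ≡ S (mod 10), carry-in 0); try J=9. So J=9.
Step 6. [col 3: J + G ≡ S (mod 10)] from column 3 (J=9, S=3, carry-in 0, digits 0,1,2,3,9 already taken and all letters distinct): G must equal 4, so G=4.
Step 7. [col 4: S + S ≡ N (mod 10)] column 4: given S=3, carry-in 1, and digits 0,1,2,3,4,9 already taken and all letters distinct, S+S≡N (mod 10) forces N=7 ⇒ N=7.
Step 8. [col 5: G + G ≡ P (mod 10)] column 5 reads G+G+carry(0)=P with G=4; with digits 0,1,2,3,4,7,9 already taken and all letters distinct, the only value for P is 8, so P=8.
Step 9. [col 6: P + P ≡ W (mod 10)] from column 6 (P=8, carry-in 0, digits 0,1,2,3,4,7,8,9 already taken and all letters distinct): W must equal 6. So W=6.

Answer: A=0, C=1, G=4, J=9, N=7, P=8, S=3, W=6, Y=2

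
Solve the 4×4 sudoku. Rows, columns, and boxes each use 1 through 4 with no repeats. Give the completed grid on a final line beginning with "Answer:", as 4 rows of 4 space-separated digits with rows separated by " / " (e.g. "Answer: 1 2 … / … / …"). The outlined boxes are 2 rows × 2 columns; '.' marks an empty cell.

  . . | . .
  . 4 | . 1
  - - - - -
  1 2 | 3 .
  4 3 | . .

Step 1. [r2c3∈{2}] r2c3 has the single candidate 2. So r2c3=2.
Step 2. [r1c4∈{3,4}] col 4 places 3 nowhere but r1c4 ⇒ r1c4=3.
Step 3. [r1c1∈{2}] r1c1 has the single candidate 2 ⇒ r1c1=2.
Step 4. [r2c1∈{3}] nothing but 3 survives at r2c1, so r2c1=3.
Step 5. [r3c4∈{4}] r3c4's peers cover all but 4 ⇒ r3c4=4.
Step 6. [r4c4∈{2}] r4c4 has the single candidate 2, so r4c4=2.
Step 7. [r1c2∈{1}] r1c2 has the single candidate 1. So r1c2=1.
Step 8. [r4c3∈{1}] r4c3 has the single candidate 1. So r4c3=1.
Step 9. [r1c3∈{4}] r1c3 is down to just 4. So r1c3=4.

Answer: 2 1 4 3 / 3 4 2 1 / 1 2 3 4 / 4 3 1 2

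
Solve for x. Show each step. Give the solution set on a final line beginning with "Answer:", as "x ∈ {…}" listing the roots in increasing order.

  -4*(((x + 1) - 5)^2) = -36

Step 1. [-4*(((x + 1) - 5)^2) = -36] leading coefficient -4: divide by -4, so div: ((x + 1) - 5)^2 = 9.
Step 2. [((x + 1) - 5)^2 = 9] LHS squared, RHS 9 ≥ 0: apply √ (±), so sqrt: (x + 1) - 5 = 3 or -3.
Step 3. [(x + 1) - 5 = 3 or -3] -5 is outermost — add 5 both sides ⇒ sub: x + 1 = 8 or 2.
Step 4. [x + 1 = 8 or 2] subtract 1: x sits inside (… + 1). So sub: x = 7 or 1.

Answer: x ∈ {1, 7}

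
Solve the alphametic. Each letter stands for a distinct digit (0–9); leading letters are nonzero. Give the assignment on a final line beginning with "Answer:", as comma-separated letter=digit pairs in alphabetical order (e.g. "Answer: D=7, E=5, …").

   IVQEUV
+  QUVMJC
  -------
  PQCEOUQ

Step 1. [col 1: V + C ≡ Q (mod 10)] V=6 is one option consistent with column 1 (V + C ≡ Q (mod 10), carry-in 0) — take it. So V=6.
Step 2. [P] adding two 6-digit numbers gives at most 6+1 digits, and here it does — P is that final carry and must be 1 ⇒ P=1.
Step 3. [col 1: V + C ≡ Q (mod 10)] several values work for C in column 1 (V + C ≡ Q (mod 10), carry-in 0); try C=2, so C=2.
Step 4. [col 1: V + C ≡ Q (mod 10)] from column 1 (V=6, C=2, carry-in 0, digits 1,2,6 already taken and all letters distinct): Q must equal 8. So Q=8.
Step 5. [col 2: U + J ≡ U (mod 10)] column 2: given nothing yet, carry-in 0, and digits 1,2,6,8 already taken and all letters distinct, U+J≡U (mod 10) forces J=0, so J=0.
Step 6. [col 2: U + J ≡ U (mod 10)] column 2 (U + J ≡ U (mod 10), carry-in 0) doesn't pin U yet; pick U=5 and continue ⇒ U=5.
Step 7. [col 3: E + M ≡ O (mod 10)] several values work for O in column 3 (E + M ≡ O (mod 10), carry-in 0); try O=7, so O=7.
Step 8. [col 3: E + M ≡ O (mod 10)] column 3 (E + M ≡ O (mod 10), carry-in 0) doesn't pin E yet; pick E=4 and continue ⇒ E=4.
Step 9. [col 3: E + M ≡ O (mod 10)] column 3 reads E+M+carry(0)=O with E=4, O=7; with digits 0,1,2,4,5,6,7,8 already taken and all letters distinct, the only value for M is 3, so M=3.
Step 10. [col 6: I + Q ≡ Q (mod 10)] column 6: given Q=8, carry-in 1, and digits 0,1,2,3,4,5,6,7,8 already taken and all letters distinct, I+Q≡Q (mod 10) forces I=9 ⇒ I=9.

Answer: C=2, E=4, I=9, J=0, M=3, O=7, P=1, Q=8, U=5, V=6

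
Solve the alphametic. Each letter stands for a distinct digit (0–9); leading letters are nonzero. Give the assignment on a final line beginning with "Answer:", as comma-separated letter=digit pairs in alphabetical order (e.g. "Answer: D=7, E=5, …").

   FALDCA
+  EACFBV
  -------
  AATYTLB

Step 1. [col 1: A + V ≡ B (mod 10)] column 1 (A + V ≡ B (mod 10), carry-in 0) doesn't pin B yet; pick B=0 and continue, so B=0.
Step 2. [col 1: A + V ≡ B (mod 10)] column 1 (A + V ≡ B (mod 10), carry-in 0) doesn't pin V yet; pick V=9 and continue, so V=9.
Step 3. [col 1: A + V ≡ B (mod 10)] from column 1 (V=9, B=0, carry-in 0, digits 0,9 already taken and all letters distinct): A must equal 1. So A=1.
Step 4. [col 2: C + B ≡ L (mod 10)] C=3 is one option consistent with column 2 (C + B ≡ L (mod 10), carry-in 1) — take it ⇒ C=3.
Step 5. [col 2: C + B ≡ L (mod 10)] column 2: given C=3, B=0, carry-in 1, and digits 0,1,3,9 already taken and all letters distinct, C+B≡L (mod 10) forces L=4. So L=4.
Step 6. [col 3: D + F ≡ T (mod 10)] no forcing yet in column 3 (carry-in 0); D=7 is free and consistent — try it. So D=7.
Step 7. [col 3: D + F ≡ T (mod 10)] no forcing yet in column 3 (carry-in 0); T=2 is free and consistent — try it. So T=2.
Step 8. [col 3: D + F ≡ T (mod 10)] column 3: given D=7, T=2, carry-in 0, and digits 0,1,2,3,4,7,9 already taken and all letters distinct, D+F≡T (mod 10) forces F=5 ⇒ F=5.
Step 9. [col 4: L + C ≡ Y (mod 10)] column 4 reads L+C+carry(1)=Y with L=4, C=3; with digits 0,1,2,3,4,5,7,9 already taken and all letters distinct, the only value for Y is 8. So Y=8.
Step 10. [col 6: F + E ≡ A (mod 10)] in column 6 we have F+E≡A with carry-in 0; given F=5, A=1 and digits 0,1,2,3,4,5,7,8,9 already taken and all letters distinct, that pins E to 6. So E=6.

Answer: A=1, B=0, C=3, D=7, E=6, F=5, L=4, T=2, V=9, Y=8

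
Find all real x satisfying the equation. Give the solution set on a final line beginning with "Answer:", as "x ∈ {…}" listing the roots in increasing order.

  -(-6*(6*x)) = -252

Step 1. [-(-6*(6*x)) = -252] leading − — multiply by −1 ⇒ neg: -6*(6*x) = 252.
Step 2. [-6*(6*x) = 252] -6 out front; divide by -6, so div: 6*x = -42.
Step 3. [6*x = -42] leading coefficient 6: divide by 6, so div: x = -7.

Answer: x ∈ {-7}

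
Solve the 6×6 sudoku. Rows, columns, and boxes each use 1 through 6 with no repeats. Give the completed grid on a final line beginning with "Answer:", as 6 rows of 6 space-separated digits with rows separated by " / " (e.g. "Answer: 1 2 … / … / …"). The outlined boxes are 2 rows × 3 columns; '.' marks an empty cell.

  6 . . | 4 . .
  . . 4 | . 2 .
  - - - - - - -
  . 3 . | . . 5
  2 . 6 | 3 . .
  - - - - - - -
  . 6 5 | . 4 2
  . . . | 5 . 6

Step 1. [r3c3∈{1}] r3c3's peers cover all but 1 ⇒ r3c3=1.
Step 2. [r2c1∈{1,3,5}] col 1 places 5 nowhere but r2c1 ⇒ r2c1=5.
Step 3. [r2c2∈{1}] r2c2 has the single candidate 1. So r2c2=1.
Step 4. [r1c3∈{2,3}] box 1 places 3 nowhere but r1c3. So r1c3=3.
Step 5. [r4c5∈{1}] r4c5 is down to just 1, so r4c5=1.
Step 6. [r6c1∈{1,3,4}] r6c1 is the only open cell in row 6 admitting 1, so r6c1=1.
Step 7. [r6c2∈{2,4}] 4 has one home in row 6: r6c2. So r6c2=4.
Step 8. [r2c4∈{6}] r2c4's peers cover all but 6, so r2c4=6.
Step 9. [r3c5∈{6}] nothing but 6 survives at r3c5 ⇒ r3c5=6.
Step 10. [r5c4∈{1}] r5c4's peers cover all but 1, so r5c4=1.
Step 11. [r6c5∈{3}] nothing but 3 survives at r6c5, so r6c5=3.
Step 12. [r6c3∈{2}] r6c3's peers cover all but 2. So r6c3=2.
Step 13. [r4c2∈{5}] nothing but 5 survives at r4c2, so r4c2=5.
Step 14. [r5c1∈{3}] r5c1 has the single candidate 3, so r5c1=3.
Step 15. [r1c6∈{1}] nothing but 1 survives at r1c6 ⇒ r1c6=1.
Step 16. [r4c6∈{4}] nothing but 4 survives at r4c6. So r4c6=4.
Step 17. [r2c6∈{3}] nothing but 3 survives at r2c6, so r2c6=3.
Step 18. [r3c4∈{2}] r3c4 has the single candidate 2, so r3c4=2.
Step 19. [r1c2∈{2}] only 2 remains possible at r1c2. So r1c2=2.
Step 20. [r3c1∈{4}] nothing but 4 survives at r3c1, so r3c1=4.
Step 21. [r1c5∈{5}] r1c5's peers cover all but 5 ⇒ r1c5=5.

Answer: 6 2 3 4 5 1 / 5 1 4 6 2 3 / 4 3 1 2 6 5 / 2 5 6 3 1 4 / 3 6 5 1 4 2 / 1 4 2 5 3 6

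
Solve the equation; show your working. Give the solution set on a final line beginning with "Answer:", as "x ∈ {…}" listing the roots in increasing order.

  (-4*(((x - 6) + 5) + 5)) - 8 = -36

Step 1. [(-4*(((x - 6) + 5) + 5)) - 8 = -36] common factor -4 (LHS and -36) — divide through ⇒ factor: (((x - 6) + 5) + 5) + 2 = 9.
Step 2. [(((x - 6) + 5) + 5) + 2 = 9] the outer +2 inverts by subtracting 2, so sub: ((x - 6) + 5) + 5 = 7.
Step 3. [((x - 6) + 5) + 5 = 7] the outer +5 inverts by subtracting 5, so sub: (x - 6) + 5 = 2.
Step 4. [(x - 6) + 5 = 2] subtract 5: x sits inside (… + 5) ⇒ sub: x - 6 = -3.
Step 5. [x - 6 = -3] peel the -6: add 6 from each side, so sub: x = 3.

Answer: x ∈ {3}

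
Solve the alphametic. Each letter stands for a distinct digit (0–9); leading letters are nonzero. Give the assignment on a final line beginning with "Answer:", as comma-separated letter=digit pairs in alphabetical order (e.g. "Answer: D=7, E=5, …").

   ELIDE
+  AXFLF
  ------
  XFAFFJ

Step 1. [col 1: E + F ≡ J (mod 10)] J=0 is one option consistent with column 1 (E + F ≡ J (mod 10), carry-in 0) — take it. So J=0.
Step 2. [col 1: E + F ≡ J (mod 10)] no forcing yet in column 1 (carry-in 0); F=3 is free and consistent — try it. So F=3.
Step 3. [col 1: E + F ≡ J (mod 10)] column 1 reads E+F+carry(0)=J with F=3, J=0; with digits 0,3 already taken and all letters distinct, the only value for E is 7 ⇒ E=7.
Step 4. [col 2: D + L ≡ F (mod 10)] no forcing yet in column 2 (carry-in 1); D=8 is free and consistent — try it ⇒ D=8.
Step 5. [col 2: D + L ≡ F (mod 10)] column 2 reads D+L+carry(1)=F with D=8, F=3; with digits 0,3,7,8 already taken and all letters distinct, the only value for L is 4. So L=4.
Step 6. [col 3: I + F ≡ F (mod 10)] from column 3 (F=3, carry-in 1, digits 0,3,4,7,8 already taken and all letters distinct): I must equal 9. So I=9.
Step 7. [col 4: L + X ≡ A (mod 10)] no forcing yet in column 4 (carry-in 1); X=1 is free and consistent — try it. So X=1.
Step 8. [col 4: L + X ≡ A (mod 10)] column 4 reads L+X+carry(1)=A with L=4, X=1; with digits 0,1,3,4,7,8,9 already taken and all letters distinct, the only value for A is 6. So A=6.

Answer: A=6, D=8, E=7, F=3, I=9, J=0, L=4, X=1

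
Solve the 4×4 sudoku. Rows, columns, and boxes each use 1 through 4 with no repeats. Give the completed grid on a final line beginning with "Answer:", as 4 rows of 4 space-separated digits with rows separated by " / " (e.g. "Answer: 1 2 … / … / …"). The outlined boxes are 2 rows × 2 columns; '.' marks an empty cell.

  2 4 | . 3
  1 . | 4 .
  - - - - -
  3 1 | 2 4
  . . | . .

Step 1. [r4c4∈{1}] r4c4's peers cover all but 1, so r4c4=1.
Step 2. [r2c4∈{2}] only 2 remains possible at r2c4. So r2c4=2.
Step 3. [r4c3∈{3}] only 3 remains possible at r4c3, so r4c3=3.
Step 4. [r1c3∈{1}] r1c3 has the single candidate 1 ⇒ r1c3=1.
Step 5. [r2c2∈{3}] r2c2's peers cover all but 3. So r2c2=3.
Step 6. [r4c2∈{2}] nothing but 2 survives at r4c2 ⇒ r4c2=2.
Step 7. [r4c1∈{4}] nothing but 4 survives at r4c1, so r4c1=4.

Answer: 2 4 1 3 / 1 3 4 2 / 3 1 2 4 / 4 2 3 1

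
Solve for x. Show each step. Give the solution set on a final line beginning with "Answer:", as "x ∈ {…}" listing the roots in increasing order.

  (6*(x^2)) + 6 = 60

Step 1. [(6*(x^2)) + 6 = 60] 6 divides every term; factor it out, so factor: (x^2) + 1 = 10.
Step 2. [(x^2) + 1 = 10] 1 comes off first (subtract 1) ⇒ sub: x^2 = 9.
Step 3. [x^2 = 9] LHS squared, RHS 9 ≥ 0: apply √ (±), so sqrt: x = 3 or -3.

Answer: x ∈ {-3, 3}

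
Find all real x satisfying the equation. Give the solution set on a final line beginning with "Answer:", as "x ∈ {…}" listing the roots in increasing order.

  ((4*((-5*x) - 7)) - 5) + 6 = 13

Step 1. [((4*((-5*x) - 7)) - 5) + 6 = 13] the outer +6 inverts by subtracting 6, so sub: (4*((-5*x) - 7)) - 5 = 7.
Step 2. [(4*((-5*x) - 7)) - 5 = 7] 5 comes off first (add 5). So sub: 4*((-5*x) - 7) = 12.
Step 3. [4*((-5*x) - 7) = 12] LHS = 4·(…); ÷4 both sides. So div: (-5*x) - 7 = 3.
Step 4. [(-5*x) - 7 = 3] the outer -7 inverts by adding 7, so sub: -5*x = 10.
Step 5. [-5*x = 10] -5 out front; divide by -5, so div: x = -2.

Answer: x ∈ {-2}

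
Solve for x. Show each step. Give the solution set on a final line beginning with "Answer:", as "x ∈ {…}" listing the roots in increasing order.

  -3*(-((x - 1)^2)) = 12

Step 1. [-3*(-((x - 1)^2)) = 12] leading coefficient -3: divide by -3, so div: -((x - 1)^2) = -4.
Step 2. [-((x - 1)^2) = -4] leading − — multiply by −1 ⇒ neg: (x - 1)^2 = 4.
Step 3. [(x - 1)^2 = 4] 4 ≥ 0, LHS is (·)² — take ±√. So sqrt: x - 1 = 2 or -2.
Step 4. [x - 1 = 2 or -2] -1 is outermost — add 1 both sides, so sub: x = 3 or -1.

Answer: x ∈ {-1, 3}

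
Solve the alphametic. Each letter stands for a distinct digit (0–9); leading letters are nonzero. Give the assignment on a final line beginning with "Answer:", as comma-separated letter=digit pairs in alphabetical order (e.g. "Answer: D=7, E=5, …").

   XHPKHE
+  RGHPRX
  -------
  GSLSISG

Step 1. [col 1: E + X ≡ G (mod 10)] column 1 (E + X ≡ G (mod 10), carry-in 0) doesn't pin G yet; pick G=1 and continue, so G=1.
Step 2. [col 1: E + X ≡ G (mod 10)] column 1 (E + X ≡ G (mod 10), carry-in 0) doesn't pin X yet; pick X=8 and continue. So X=8.
Step 3. [col 1: E + X ≡ G (mod 10)] from column 1 (X=8, G=1, carry-in 0, digits 1,8 already taken and all letters distinct): E must equal 3. So E=3.
Step 4. [col 2: H + R ≡ S (mod 10)] several values work for R in column 2 (H + R ≡ S (mod 10), carry-in 1); try R=4 ⇒ R=4.
Step 5. [col 2: H + R ≡ S (mod 10)] S=2 is one option consistent with column 2 (H + R ≡ S (mod 10), carry-in 1) — take it ⇒ S=2.
Step 6. [col 2: H + R ≡ S (mod 10)] in column 2 we have H+R≡S with carry-in 1; given R=4, S=2 and digits 1,2,3,4,8 already taken and all letters distinct, that pins H to 7, so H=7.
Step 7. [col 3: K + P ≡ I (mod 10)] from column 3 (nothing yet, carry-in 1, digits 1,2,3,4,7,8 already taken and all letters distinct): I must equal 6, so I=6.
Step 8. [col 3: K + P ≡ I (mod 10)] P=5 is one option consistent with column 3 (K + P ≡ I (mod 10), carry-in 1) — take it. So P=5.
Step 9. [col 3: K + P ≡ I (mod 10)] from column 3 (P=5, I=6, carry-in 1, digits 1,2,3,4,5,6,7,8 already taken and all letters distinct): K must equal 0, so K=0.
Step 10. [col 5: H + G ≡ L (mod 10)] from column 5 (H=7, G=1, carry-in 1, digits 0,1,2,3,4,5,6,7,8 already taken and all letters distinct): L must equal 9 ⇒ L=9.

Answer: E=3, G=1, H=7, I=6, K=0, L=9, P=5, R=4, S=2, X=8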